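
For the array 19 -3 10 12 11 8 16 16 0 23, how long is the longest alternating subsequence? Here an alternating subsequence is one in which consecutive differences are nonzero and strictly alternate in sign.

7

Track the best alternating length ending on an up-step vs a down-step at each position: up/down = 1/1, 1/2, 3/2, 3/2, 3/4, 3/4, 5/2, 5/2, 3/6, 7/1.
The maximum over both is 7; one such subsequence is 19, -3, 12, 11, 16, 0, 23.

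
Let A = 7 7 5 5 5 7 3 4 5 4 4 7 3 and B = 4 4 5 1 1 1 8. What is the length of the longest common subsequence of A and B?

Backtracking the LCS table gives one alignment: 4 (A8,B2) → 5 (A9,B3).
So the longest common subsequence has length 2.

2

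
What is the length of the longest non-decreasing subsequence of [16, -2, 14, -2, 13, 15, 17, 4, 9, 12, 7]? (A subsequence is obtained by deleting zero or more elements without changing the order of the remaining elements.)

5

Let dp[i] be the longest non-decreasing subsequence ending at position i. Then dp = [1, 1, 2, 2, 3, 4, 5, 3, 4, 5, 4].
The maximum is 5; one witness is -2, -2, 13, 15, 17 at positions 2,4,5,6,7.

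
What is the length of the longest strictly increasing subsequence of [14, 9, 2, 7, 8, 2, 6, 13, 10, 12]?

One longest increasing subsequence is 2, 7, 8, 10, 12 (positions 3,4,5,9,10), of length 5; no longer one exists.

5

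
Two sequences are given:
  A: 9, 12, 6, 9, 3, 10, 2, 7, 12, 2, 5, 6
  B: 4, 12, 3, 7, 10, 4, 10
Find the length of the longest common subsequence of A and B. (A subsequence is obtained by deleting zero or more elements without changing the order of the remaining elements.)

Backtracking the LCS table gives one alignment: 12 (A2,B2) → 3 (A5,B3) → 10 (A6,B7).
So the longest common subsequence has length 3.

3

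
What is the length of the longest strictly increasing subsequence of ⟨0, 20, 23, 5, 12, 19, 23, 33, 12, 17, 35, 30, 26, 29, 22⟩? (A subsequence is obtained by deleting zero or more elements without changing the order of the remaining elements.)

Let dp[i] be the longest increasing subsequence ending at position i. Then dp = [1, 2, 3, 2, 3, 4, 5, 6, 3, 4, 7, 6, 6, 7, 5].
The maximum is 7; one witness is 0, 5, 12, 19, 23, 33, 35 at positions 1,4,5,6,7,8,11.

7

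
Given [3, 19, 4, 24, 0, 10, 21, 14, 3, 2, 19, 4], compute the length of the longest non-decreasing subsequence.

Scanning left to right, the best length ending at each element is: 3→1, 19→2, 4→2, 24→3, 0→1, 10→3, 21→4, 14→4, 3→2, 2→2, 19→5, 4→3.
So the longest non-decreasing subsequence has length 5, e.g. 3, 4, 10, 14, 19.

5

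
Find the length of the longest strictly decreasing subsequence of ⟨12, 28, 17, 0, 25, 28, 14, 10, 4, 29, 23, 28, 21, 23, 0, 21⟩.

6

Let dp[i] be the longest decreasing subsequence ending at position i. Then dp = [1, 1, 2, 3, 2, 1, 3, 4, 5, 1, 3, 2, 4, 3, 6, 4].
The maximum is 6; one witness is 28, 17, 14, 10, 4, 0 at positions 2,3,7,8,9,15.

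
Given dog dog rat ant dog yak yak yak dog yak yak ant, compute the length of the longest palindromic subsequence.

7

One longest palindromic subsequence is ant yak yak dog yak yak ant (positions 4,6,7,9,10,11,12); it reads the same forward and backward, and the interval DP gives dp[1][12] = 7.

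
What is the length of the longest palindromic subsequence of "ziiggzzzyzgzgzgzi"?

Using dp[i][j] = 2 + dp[i+1][j−1] if the ends match, else max(dp[i+1][j], dp[i][j−1]):
dp[1][17] = 11. A witness is igzzzyzzzgi at positions 2,5,6,7,8,9,10,12,14,15,17.

11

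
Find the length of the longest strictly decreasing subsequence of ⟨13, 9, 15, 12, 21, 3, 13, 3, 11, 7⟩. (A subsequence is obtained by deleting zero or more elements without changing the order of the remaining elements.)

4

Let dp[i] be the longest decreasing subsequence ending at position i. Then dp = [1, 2, 1, 2, 1, 3, 2, 3, 3, 4].
The maximum is 4; one witness is 13, 12, 11, 7 at positions 1,4,9,10.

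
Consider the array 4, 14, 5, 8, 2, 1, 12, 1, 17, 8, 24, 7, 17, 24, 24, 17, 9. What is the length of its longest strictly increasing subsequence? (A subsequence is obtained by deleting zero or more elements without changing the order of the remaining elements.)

6

Let dp[i] be the longest increasing subsequence ending at position i. Then dp = [1, 2, 2, 3, 1, 1, 4, 1, 5, 3, 6, 3, 5, 6, 6, 5, 4].
The maximum is 6; one witness is 4, 5, 8, 12, 17, 24 at positions 1,3,4,7,9,11.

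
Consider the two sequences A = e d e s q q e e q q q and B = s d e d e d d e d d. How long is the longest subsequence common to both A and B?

4

Backtracking the LCS table gives one alignment: e (A1,B3) → d (A2,B4) → e (A3,B5) → e (A7,B8).
So the longest common subsequence has length 4.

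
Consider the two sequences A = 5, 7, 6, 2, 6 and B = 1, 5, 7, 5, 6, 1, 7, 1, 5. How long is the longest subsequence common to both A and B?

3

A longest common subsequence is 5, 7, 6 (length 3); the LCS DP confirms no longer common subsequence exists.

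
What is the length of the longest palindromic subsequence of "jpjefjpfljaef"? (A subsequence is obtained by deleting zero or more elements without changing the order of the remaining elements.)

7

One longest palindromic subsequence is jpjfjpj (positions 1,2,3,5,6,7,10); it reads the same forward and backward, and the interval DP gives dp[1][13] = 7.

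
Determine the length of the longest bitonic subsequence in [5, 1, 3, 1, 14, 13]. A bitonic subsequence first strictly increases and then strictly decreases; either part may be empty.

4

One longest bitonic subsequence is 1, 3, 14, 13 (positions 2,3,5,6): it rises to 14 then falls. Length 4 is optimal.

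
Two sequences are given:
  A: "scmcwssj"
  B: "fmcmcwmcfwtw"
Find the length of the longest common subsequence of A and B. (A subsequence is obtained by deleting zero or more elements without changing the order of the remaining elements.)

Backtracking the LCS table gives one alignment: c (A2,B5) → m (A3,B7) → c (A4,B8) → w (A5,B12).
So the longest common subsequence has length 4.

4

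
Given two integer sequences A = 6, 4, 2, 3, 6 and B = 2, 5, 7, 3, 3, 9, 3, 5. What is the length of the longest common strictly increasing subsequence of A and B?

2

A longest common strictly increasing subsequence is 2, 3 (length 2); it appears in order in both A and B, and no longer such subsequence exists.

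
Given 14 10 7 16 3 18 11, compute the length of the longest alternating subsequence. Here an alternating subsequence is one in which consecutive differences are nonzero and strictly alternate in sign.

A longest alternating subsequence is 14, 10, 16, 3, 18, 11 (positions 1,2,4,5,6,7); its 5 consecutive differences strictly alternate in sign, and length 6 is optimal.

6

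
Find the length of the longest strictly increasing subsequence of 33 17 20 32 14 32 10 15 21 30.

4

Let dp[i] be the longest increasing subsequence ending at position i. Then dp = [1, 1, 2, 3, 1, 3, 1, 2, 3, 4].
The maximum is 4; one witness is 17, 20, 21, 30 at positions 2,3,9,10.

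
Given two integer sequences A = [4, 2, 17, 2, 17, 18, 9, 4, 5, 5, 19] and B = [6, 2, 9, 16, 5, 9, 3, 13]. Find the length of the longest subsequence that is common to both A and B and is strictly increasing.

2

A longest common strictly increasing subsequence is 2, 9 (length 2); it appears in order in both A and B, and no longer such subsequence exists.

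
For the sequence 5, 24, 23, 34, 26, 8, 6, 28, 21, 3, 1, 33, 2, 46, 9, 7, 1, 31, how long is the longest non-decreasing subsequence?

6

Scanning left to right, the best length ending at each element is: 5→1, 24→2, 23→2, 34→3, 26→3, 8→2, 6→2, 28→4, 21→3, 3→1, 1→1, 33→5, 2→2, 46→6, 9→3, 7→3, 1→2, 31→5.
So the longest non-decreasing subsequence has length 6, e.g. 5, 24, 26, 28, 33, 46.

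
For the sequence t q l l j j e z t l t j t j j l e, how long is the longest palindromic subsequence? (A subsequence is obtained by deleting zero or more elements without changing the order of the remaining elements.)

Using dp[i][j] = 2 + dp[i+1][j−1] if the ends match, else max(dp[i+1][j], dp[i][j−1]):
dp[1][17] = 9. A witness is ljjtjtjjl at positions 4,5,6,9,12,13,14,15,16.

9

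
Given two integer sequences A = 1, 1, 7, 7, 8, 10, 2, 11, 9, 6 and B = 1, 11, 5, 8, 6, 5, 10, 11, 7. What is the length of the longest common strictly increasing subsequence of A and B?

For each value that appears in both, track the longest common increasing run ending there.
The best achievable length is 4; one witness is 1, 8, 10, 11 (A-positions 1,5,6,8, B-positions 1,4,7,8).

4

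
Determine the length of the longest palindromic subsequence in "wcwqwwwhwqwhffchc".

Using dp[i][j] = 2 + dp[i+1][j−1] if the ends match, else max(dp[i+1][j], dp[i][j−1]):
dp[1][17] = 10. A witness is cwqwwwwqwc at positions 2,3,4,5,6,7,9,10,11,17.

10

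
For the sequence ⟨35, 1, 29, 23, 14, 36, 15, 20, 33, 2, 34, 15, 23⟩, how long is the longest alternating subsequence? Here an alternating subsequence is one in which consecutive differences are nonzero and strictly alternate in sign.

11

Track the best alternating length ending on an up-step vs a down-step at each position: up/down = 1/1, 1/2, 3/2, 3/4, 3/4, 5/1, 5/6, 7/6, 7/6, 3/8, 9/6, 9/10, 11/10.
The maximum over both is 11; one such subsequence is 35, 1, 29, 23, 36, 15, 20, 2, 34, 15, 23.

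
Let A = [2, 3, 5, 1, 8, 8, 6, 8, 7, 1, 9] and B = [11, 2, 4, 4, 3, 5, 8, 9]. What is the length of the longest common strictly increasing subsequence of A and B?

For each value that appears in both, track the longest common increasing run ending there.
The best achievable length is 5; one witness is 2, 3, 5, 8, 9 (A-positions 1,2,3,5,11, B-positions 2,5,6,7,8).

5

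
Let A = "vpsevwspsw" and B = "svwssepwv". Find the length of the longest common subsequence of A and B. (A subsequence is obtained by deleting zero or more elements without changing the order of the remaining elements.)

Backtracking the LCS table gives one alignment: s (A3,B1) → v (A5,B2) → w (A6,B3) → s (A7,B5) → p (A8,B7) → w (A10,B8).
So the longest common subsequence has length 6.

6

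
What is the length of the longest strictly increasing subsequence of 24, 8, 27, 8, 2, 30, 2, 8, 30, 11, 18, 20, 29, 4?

6

Scanning left to right, the best length ending at each element is: 24→1, 8→1, 27→2, 8→1, 2→1, 30→3, 2→1, 8→2, 30→3, 11→3, 18→4, 20→5, 29→6, 4→2.
So the longest increasing subsequence has length 6, e.g. 2, 8, 11, 18, 20, 29.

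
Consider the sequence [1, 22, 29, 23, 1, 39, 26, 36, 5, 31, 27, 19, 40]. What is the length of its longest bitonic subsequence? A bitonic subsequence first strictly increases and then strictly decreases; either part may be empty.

One longest bitonic subsequence is 1, 22, 29, 39, 36, 31, 27, 19 (positions 1,2,3,6,8,10,11,12): it rises to 39 then falls. Length 8 is optimal.

8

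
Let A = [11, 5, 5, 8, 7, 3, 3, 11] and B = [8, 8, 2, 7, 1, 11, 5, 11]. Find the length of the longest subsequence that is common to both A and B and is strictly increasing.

A longest common strictly increasing subsequence is 8, 11 (length 2); it appears in order in both A and B, and no longer such subsequence exists.

2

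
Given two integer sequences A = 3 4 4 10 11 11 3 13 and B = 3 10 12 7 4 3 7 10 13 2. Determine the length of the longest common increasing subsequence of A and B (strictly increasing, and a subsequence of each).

A longest common strictly increasing subsequence is 3, 4, 10, 13 (length 4); it appears in order in both A and B, and no longer such subsequence exists.

4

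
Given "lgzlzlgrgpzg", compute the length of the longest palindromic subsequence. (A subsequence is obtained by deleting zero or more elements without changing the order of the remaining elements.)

7

One longest palindromic subsequence is gzgrgzg (positions 2,3,7,8,9,11,12); it reads the same forward and backward, and the interval DP gives dp[1][12] = 7.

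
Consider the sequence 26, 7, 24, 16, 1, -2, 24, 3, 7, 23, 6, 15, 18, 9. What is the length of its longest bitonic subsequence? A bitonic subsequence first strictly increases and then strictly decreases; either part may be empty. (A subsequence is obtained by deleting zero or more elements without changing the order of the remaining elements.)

6

One longest bitonic subsequence is 7, 16, 24, 23, 18, 9 (positions 2,4,7,10,13,14): it rises to 24 then falls. Length 6 is optimal.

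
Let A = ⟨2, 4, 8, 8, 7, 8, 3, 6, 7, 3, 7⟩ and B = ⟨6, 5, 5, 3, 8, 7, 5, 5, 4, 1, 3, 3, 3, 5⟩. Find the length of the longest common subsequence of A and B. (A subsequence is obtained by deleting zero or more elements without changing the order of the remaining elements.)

4

Backtracking the LCS table gives one alignment: 8 (A4,B5) → 7 (A5,B6) → 3 (A7,B12) → 3 (A10,B13).
So the longest common subsequence has length 4.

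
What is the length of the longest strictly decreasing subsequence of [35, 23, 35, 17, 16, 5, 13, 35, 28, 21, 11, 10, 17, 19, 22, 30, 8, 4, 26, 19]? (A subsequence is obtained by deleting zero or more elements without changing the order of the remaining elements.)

9

One longest decreasing subsequence is 35, 23, 17, 16, 13, 11, 10, 8, 4 (positions 1,2,4,5,7,11,12,17,18), of length 9; no longer one exists.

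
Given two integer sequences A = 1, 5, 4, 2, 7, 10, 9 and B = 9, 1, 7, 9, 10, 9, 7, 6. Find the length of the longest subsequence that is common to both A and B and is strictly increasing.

For each value that appears in both, track the longest common increasing run ending there.
The best achievable length is 3; one witness is 1, 7, 9 (A-positions 1,5,7, B-positions 2,3,4).

3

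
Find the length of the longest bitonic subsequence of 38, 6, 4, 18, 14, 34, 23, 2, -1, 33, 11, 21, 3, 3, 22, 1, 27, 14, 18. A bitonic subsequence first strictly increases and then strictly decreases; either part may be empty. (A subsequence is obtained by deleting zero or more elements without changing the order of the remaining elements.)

Let inc[i] be the LIS ending at i and dec[i] the longest strictly decreasing subsequence starting at i. inc = [1, 1, 1, 2, 2, 3, 3, 1, 1, 4, 2, 3, 2, 2, 4, 2, 5, 3, 4], dec = [6, 4, 3, 5, 4, 5, 4, 2, 1, 4, 3, 3, 2, 2, 2, 1, 2, 1, 1].
max_i inc[i]+dec[i]−1 = 7, with one witness 6, 18, 34, 33, 21, 3, 1.

7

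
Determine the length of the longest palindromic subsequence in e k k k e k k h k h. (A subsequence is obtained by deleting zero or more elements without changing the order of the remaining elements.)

7

Using dp[i][j] = 2 + dp[i+1][j−1] if the ends match, else max(dp[i+1][j], dp[i][j−1]):
dp[1][10] = 7. A witness is kkkekkk at positions 2,3,4,5,6,7,9.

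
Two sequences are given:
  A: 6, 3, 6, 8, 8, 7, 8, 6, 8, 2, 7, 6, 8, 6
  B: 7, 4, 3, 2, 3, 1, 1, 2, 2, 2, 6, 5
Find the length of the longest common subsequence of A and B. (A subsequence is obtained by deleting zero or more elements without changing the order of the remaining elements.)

A longest common subsequence is 3, 2, 6 (length 3); the LCS DP confirms no longer common subsequence exists.

3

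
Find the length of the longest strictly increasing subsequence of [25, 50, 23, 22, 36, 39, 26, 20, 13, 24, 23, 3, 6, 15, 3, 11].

3

Let dp[i] be the longest increasing subsequence ending at position i. Then dp = [1, 2, 1, 1, 2, 3, 2, 1, 1, 2, 2, 1, 2, 3, 1, 3].
The maximum is 3; one witness is 25, 36, 39 at positions 1,5,6.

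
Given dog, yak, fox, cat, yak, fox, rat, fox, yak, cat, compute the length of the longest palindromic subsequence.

7

Using dp[i][j] = 2 + dp[i+1][j−1] if the ends match, else max(dp[i+1][j], dp[i][j−1]):
dp[1][10] = 7. A witness is cat yak fox rat fox yak cat at positions 4,5,6,7,8,9,10.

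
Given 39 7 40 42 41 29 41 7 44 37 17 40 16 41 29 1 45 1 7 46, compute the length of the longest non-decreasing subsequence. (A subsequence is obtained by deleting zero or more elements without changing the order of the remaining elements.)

7

One longest non-decreasing subsequence is 39, 40, 41, 41, 44, 45, 46 (positions 1,3,5,7,9,17,20), of length 7; no longer one exists.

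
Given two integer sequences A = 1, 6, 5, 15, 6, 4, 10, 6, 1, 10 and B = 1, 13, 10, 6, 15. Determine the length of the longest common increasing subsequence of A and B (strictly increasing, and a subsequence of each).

A longest common strictly increasing subsequence is 1, 6, 15 (length 3); it appears in order in both A and B, and no longer such subsequence exists.

3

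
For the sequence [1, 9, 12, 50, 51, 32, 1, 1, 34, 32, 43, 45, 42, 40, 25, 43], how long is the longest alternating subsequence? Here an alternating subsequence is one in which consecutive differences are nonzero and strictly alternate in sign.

Track the best alternating length ending on an up-step vs a down-step at each position: up/down = 1/1, 2/1, 2/1, 2/1, 2/1, 2/3, 1/3, 1/3, 4/3, 4/5, 6/3, 6/3, 6/7, 6/7, 4/7, 8/7.
The maximum over both is 8; one such subsequence is 1, 50, 32, 34, 32, 43, 42, 43.

8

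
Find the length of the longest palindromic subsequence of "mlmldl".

3

One longest palindromic subsequence is ldl (positions 2,5,6); it reads the same forward and backward, and the interval DP gives dp[1][6] = 3.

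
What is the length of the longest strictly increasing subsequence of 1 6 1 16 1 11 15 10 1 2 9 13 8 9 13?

Let dp[i] be the longest increasing subsequence ending at position i. Then dp = [1, 2, 1, 3, 1, 3, 4, 3, 1, 2, 3, 4, 3, 4, 5].
The maximum is 5; one witness is 1, 6, 8, 9, 13 at positions 1,2,13,14,15.

5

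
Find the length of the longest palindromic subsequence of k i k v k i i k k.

Using dp[i][j] = 2 + dp[i+1][j−1] if the ends match, else max(dp[i+1][j], dp[i][j−1]):
dp[1][9] = 7. A witness is kikvkik at positions 1,2,3,4,5,7,9.

7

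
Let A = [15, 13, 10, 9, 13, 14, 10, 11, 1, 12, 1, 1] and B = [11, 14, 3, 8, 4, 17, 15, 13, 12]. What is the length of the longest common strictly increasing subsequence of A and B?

2

A longest common strictly increasing subsequence is 11, 12 (length 2); it appears in order in both A and B, and no longer such subsequence exists.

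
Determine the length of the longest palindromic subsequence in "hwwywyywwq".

7

One longest palindromic subsequence is wwyyyww (positions 2,3,4,6,7,8,9); it reads the same forward and backward, and the interval DP gives dp[1][10] = 7.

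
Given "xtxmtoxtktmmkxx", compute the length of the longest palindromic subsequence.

Using dp[i][j] = 2 + dp[i+1][j−1] if the ends match, else max(dp[i+1][j], dp[i][j−1]):
dp[1][15] = 9. A witness is xxmtktmxx at positions 1,3,4,8,9,10,12,14,15.

9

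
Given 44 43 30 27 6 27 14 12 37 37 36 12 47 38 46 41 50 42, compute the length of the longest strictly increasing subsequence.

6

Scanning left to right, the best length ending at each element is: 44→1, 43→1, 30→1, 27→1, 6→1, 27→2, 14→2, 12→2, 37→3, 37→3, 36→3, 12→2, 47→4, 38→4, 46→5, 41→5, 50→6, 42→6.
So the longest increasing subsequence has length 6, e.g. 6, 27, 37, 38, 46, 50.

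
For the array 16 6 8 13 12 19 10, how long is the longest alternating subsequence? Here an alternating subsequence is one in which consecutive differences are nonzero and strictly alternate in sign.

Track the best alternating length ending on an up-step vs a down-step at each position: up/down = 1/1, 1/2, 3/2, 3/2, 3/4, 5/1, 3/6.
The maximum over both is 6; one such subsequence is 16, 6, 13, 12, 19, 10.

6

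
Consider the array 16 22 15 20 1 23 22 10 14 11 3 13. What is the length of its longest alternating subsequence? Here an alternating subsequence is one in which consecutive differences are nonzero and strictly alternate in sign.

10

A longest alternating subsequence is 16, 22, 15, 20, 1, 23, 10, 14, 11, 13 (positions 1,2,3,4,5,6,8,9,10,12); its 9 consecutive differences strictly alternate in sign, and length 10 is optimal.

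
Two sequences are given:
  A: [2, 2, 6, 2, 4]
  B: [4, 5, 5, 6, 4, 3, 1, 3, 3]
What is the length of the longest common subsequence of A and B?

A longest common subsequence is 6, 4 (length 2); the LCS DP confirms no longer common subsequence exists.

2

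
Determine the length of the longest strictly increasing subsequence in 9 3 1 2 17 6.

3

Let dp[i] be the longest increasing subsequence ending at position i. Then dp = [1, 1, 1, 2, 3, 3].
The maximum is 3; one witness is 1, 2, 17 at positions 3,4,5.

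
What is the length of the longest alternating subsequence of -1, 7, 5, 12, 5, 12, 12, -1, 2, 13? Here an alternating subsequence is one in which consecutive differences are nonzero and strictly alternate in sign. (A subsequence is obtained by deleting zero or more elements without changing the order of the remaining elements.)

Track the best alternating length ending on an up-step vs a down-step at each position: up/down = 1/1, 2/1, 2/3, 4/1, 2/5, 6/1, 6/1, 1/7, 8/7, 8/1.
The maximum over both is 8; one such subsequence is -1, 7, 5, 12, 5, 12, -1, 2.

8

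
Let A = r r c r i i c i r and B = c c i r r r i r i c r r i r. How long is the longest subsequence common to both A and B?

Backtracking the LCS table gives one alignment: r (A1,B4) → r (A2,B5) → r (A4,B6) → i (A5,B7) → i (A6,B9) → c (A7,B10) → i (A8,B13) → r (A9,B14).
So the longest common subsequence has length 8.

8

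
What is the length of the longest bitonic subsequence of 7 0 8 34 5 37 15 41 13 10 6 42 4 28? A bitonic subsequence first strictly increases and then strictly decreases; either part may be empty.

One longest bitonic subsequence is 7, 8, 34, 37, 15, 13, 10, 6, 4 (positions 1,3,4,6,7,9,10,11,13): it rises to 37 then falls. Length 9 is optimal.

9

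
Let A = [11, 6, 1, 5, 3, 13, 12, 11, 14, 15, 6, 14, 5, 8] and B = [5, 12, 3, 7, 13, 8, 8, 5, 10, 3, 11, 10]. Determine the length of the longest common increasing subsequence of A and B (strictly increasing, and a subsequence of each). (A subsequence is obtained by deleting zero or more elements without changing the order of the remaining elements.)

2

A longest common strictly increasing subsequence is 5, 12 (length 2); it appears in order in both A and B, and no longer such subsequence exists.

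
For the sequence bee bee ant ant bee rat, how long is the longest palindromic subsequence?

Using dp[i][j] = 2 + dp[i+1][j−1] if the ends match, else max(dp[i+1][j], dp[i][j−1]):
dp[1][6] = 4. A witness is bee ant ant bee at positions 2,3,4,5.

4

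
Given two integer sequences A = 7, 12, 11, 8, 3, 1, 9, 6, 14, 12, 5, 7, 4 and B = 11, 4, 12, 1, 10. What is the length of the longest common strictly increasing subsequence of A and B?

2

For each value that appears in both, track the longest common increasing run ending there.
The best achievable length is 2; one witness is 11, 12 (A-positions 3,10, B-positions 1,3).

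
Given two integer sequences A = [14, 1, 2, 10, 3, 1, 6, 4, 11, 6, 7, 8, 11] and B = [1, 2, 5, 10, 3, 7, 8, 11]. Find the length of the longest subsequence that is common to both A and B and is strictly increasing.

6

For each value that appears in both, track the longest common increasing run ending there.
The best achievable length is 6; one witness is 1, 2, 3, 7, 8, 11 (A-positions 2,3,5,11,12,13, B-positions 1,2,5,6,7,8).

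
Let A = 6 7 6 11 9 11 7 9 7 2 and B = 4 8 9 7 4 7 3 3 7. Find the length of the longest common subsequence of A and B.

3

Backtracking the LCS table gives one alignment: 7 (A2,B4) → 7 (A7,B6) → 7 (A9,B9).
So the longest common subsequence has length 3.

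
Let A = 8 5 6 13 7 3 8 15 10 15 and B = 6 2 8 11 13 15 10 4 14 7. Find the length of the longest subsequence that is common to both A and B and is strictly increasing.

A longest common strictly increasing subsequence is 6, 8, 15 (length 3); it appears in order in both A and B, and no longer such subsequence exists.

3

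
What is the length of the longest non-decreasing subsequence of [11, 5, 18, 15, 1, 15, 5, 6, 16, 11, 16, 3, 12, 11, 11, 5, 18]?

Let dp[i] be the longest non-decreasing subsequence ending at position i. Then dp = [1, 1, 2, 2, 1, 3, 2, 3, 4, 4, 5, 2, 5, 5, 6, 3, 7].
The maximum is 7; one witness is 5, 5, 6, 11, 11, 11, 18 at positions 2,7,8,10,14,15,17.

7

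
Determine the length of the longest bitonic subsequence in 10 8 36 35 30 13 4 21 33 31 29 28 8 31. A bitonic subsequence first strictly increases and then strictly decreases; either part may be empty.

One longest bitonic subsequence is 10, 36, 35, 33, 31, 29, 28, 8 (positions 1,3,4,9,10,11,12,13): it rises to 36 then falls. Length 8 is optimal.

8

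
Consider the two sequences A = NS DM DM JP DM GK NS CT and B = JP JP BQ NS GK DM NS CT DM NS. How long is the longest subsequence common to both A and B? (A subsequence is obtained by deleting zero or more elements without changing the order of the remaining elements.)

4

A longest common subsequence is NS, DM, DM, NS (length 4); the LCS DP confirms no longer common subsequence exists.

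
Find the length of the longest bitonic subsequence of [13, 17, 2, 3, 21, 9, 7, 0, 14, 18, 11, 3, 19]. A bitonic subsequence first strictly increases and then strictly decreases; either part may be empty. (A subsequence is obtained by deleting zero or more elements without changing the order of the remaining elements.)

Let inc[i] be the LIS ending at i and dec[i] the longest strictly decreasing subsequence starting at i. inc = [1, 2, 1, 2, 3, 3, 3, 1, 4, 5, 4, 2, 6], dec = [4, 4, 2, 2, 4, 3, 2, 1, 3, 3, 2, 1, 1].
max_i inc[i]+dec[i]−1 = 7, with one witness 2, 3, 9, 14, 18, 11, 3.

7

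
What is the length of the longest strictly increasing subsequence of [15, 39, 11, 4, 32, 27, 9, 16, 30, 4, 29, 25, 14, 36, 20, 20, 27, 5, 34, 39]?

7

Let dp[i] be the longest increasing subsequence ending at position i. Then dp = [1, 2, 1, 1, 2, 2, 2, 3, 4, 1, 4, 4, 3, 5, 4, 4, 5, 2, 6, 7].
The maximum is 7; one witness is 4, 9, 16, 25, 27, 34, 39 at positions 4,7,8,12,17,19,20.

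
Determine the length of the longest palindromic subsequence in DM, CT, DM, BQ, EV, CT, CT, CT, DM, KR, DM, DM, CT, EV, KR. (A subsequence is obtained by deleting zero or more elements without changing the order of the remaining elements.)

7

Using dp[i][j] = 2 + dp[i+1][j−1] if the ends match, else max(dp[i+1][j], dp[i][j−1]):
dp[1][15] = 7. A witness is EV CT DM DM DM CT EV at positions 5,6,9,11,12,13,14.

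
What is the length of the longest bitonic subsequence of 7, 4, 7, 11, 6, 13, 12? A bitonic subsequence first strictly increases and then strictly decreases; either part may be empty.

One longest bitonic subsequence is 4, 7, 11, 13, 12 (positions 2,3,4,6,7): it rises to 13 then falls. Length 5 is optimal.

5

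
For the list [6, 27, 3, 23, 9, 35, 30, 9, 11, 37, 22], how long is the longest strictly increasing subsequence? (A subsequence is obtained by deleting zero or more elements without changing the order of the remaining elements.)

4

Scanning left to right, the best length ending at each element is: 6→1, 27→2, 3→1, 23→2, 9→2, 35→3, 30→3, 9→2, 11→3, 37→4, 22→4.
So the longest increasing subsequence has length 4, e.g. 6, 27, 35, 37.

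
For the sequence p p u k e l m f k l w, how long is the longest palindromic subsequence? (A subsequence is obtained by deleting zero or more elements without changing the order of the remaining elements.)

3

One longest palindromic subsequence is lkl (positions 6,9,10); it reads the same forward and backward, and the interval DP gives dp[1][11] = 3.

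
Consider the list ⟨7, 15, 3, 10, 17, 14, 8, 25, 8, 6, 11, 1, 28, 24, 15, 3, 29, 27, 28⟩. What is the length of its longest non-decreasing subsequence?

Let dp[i] be the longest non-decreasing subsequence ending at position i. Then dp = [1, 2, 1, 2, 3, 3, 2, 4, 3, 2, 4, 1, 5, 5, 5, 2, 6, 6, 7].
The maximum is 7; one witness is 7, 8, 8, 11, 24, 27, 28 at positions 1,7,9,11,14,18,19.

7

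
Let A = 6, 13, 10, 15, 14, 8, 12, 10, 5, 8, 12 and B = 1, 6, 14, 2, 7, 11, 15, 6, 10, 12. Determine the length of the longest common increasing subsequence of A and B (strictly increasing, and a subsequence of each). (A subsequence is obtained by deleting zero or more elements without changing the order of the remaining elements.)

For each value that appears in both, track the longest common increasing run ending there.
The best achievable length is 3; one witness is 6, 10, 12 (A-positions 1,3,7, B-positions 2,9,10).

3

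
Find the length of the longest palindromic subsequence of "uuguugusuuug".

Using dp[i][j] = 2 + dp[i+1][j−1] if the ends match, else max(dp[i+1][j], dp[i][j−1]):
dp[1][12] = 9. A witness is guuusuuug at positions 3,4,5,7,8,9,10,11,12.

9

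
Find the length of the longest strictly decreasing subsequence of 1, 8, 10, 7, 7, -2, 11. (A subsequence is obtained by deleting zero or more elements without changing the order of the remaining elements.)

One longest decreasing subsequence is 8, 7, -2 (positions 2,4,6), of length 3; no longer one exists.

3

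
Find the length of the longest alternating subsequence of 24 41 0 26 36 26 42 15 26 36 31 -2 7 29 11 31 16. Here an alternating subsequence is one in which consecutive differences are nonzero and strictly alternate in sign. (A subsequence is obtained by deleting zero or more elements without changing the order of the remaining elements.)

A longest alternating subsequence is 24, 41, 0, 36, 26, 42, 15, 26, -2, 29, 11, 31, 16 (positions 1,2,3,5,6,7,8,9,12,14,15,16,17); its 12 consecutive differences strictly alternate in sign, and length 13 is optimal.

13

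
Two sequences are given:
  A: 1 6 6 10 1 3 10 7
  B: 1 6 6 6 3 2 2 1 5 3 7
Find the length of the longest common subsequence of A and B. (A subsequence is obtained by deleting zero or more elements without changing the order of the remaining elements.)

Backtracking the LCS table gives one alignment: 1 (A1,B1) → 6 (A2,B3) → 6 (A3,B4) → 1 (A5,B8) → 3 (A6,B10) → 7 (A8,B11).
So the longest common subsequence has length 6.

6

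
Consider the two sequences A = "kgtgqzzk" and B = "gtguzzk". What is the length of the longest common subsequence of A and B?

6

A longest common subsequence is gtgzzk (length 6); the LCS DP confirms no longer common subsequence exists.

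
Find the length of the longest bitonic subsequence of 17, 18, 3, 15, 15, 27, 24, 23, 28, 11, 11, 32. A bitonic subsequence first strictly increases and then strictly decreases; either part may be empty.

One longest bitonic subsequence is 17, 18, 27, 24, 23, 11 (positions 1,2,6,7,8,11): it rises to 27 then falls. Length 6 is optimal.

6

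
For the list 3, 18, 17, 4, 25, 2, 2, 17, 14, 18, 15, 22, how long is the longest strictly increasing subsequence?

Let dp[i] be the longest increasing subsequence ending at position i. Then dp = [1, 2, 2, 2, 3, 1, 1, 3, 3, 4, 4, 5].
The maximum is 5; one witness is 3, 4, 17, 18, 22 at positions 1,4,8,10,12.

5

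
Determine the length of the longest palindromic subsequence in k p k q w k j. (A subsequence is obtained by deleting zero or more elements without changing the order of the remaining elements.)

One longest palindromic subsequence is kwk (positions 3,5,6); it reads the same forward and backward, and the interval DP gives dp[1][7] = 3.

3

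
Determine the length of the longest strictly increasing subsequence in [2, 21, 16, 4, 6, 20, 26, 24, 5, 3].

Scanning left to right, the best length ending at each element is: 2→1, 21→2, 16→2, 4→2, 6→3, 20→4, 26→5, 24→5, 5→3, 3→2.
So the longest increasing subsequence has length 5, e.g. 2, 4, 6, 20, 26.

5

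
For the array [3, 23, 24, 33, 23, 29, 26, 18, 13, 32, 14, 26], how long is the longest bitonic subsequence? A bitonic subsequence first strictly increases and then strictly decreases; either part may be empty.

Let inc[i] be the LIS ending at i and dec[i] the longest strictly decreasing subsequence starting at i. inc = [1, 2, 3, 4, 2, 4, 4, 2, 2, 5, 3, 4], dec = [1, 3, 4, 5, 3, 4, 3, 2, 1, 2, 1, 1].
max_i inc[i]+dec[i]−1 = 8, with one witness 3, 23, 24, 33, 29, 26, 18, 14.

8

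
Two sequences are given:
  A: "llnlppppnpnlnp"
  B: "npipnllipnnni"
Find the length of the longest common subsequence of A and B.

Backtracking the LCS table gives one alignment: n (A3,B1) → p (A5,B2) → p (A6,B4) → p (A8,B9) → n (A9,B10) → n (A11,B11) → n (A13,B12).
So the longest common subsequence has length 7.

7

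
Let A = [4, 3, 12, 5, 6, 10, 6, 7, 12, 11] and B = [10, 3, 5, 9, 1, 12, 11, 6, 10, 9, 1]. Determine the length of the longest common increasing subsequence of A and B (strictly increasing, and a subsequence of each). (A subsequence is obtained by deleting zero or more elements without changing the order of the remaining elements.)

4

A longest common strictly increasing subsequence is 3, 5, 6, 10 (length 4); it appears in order in both A and B, and no longer such subsequence exists.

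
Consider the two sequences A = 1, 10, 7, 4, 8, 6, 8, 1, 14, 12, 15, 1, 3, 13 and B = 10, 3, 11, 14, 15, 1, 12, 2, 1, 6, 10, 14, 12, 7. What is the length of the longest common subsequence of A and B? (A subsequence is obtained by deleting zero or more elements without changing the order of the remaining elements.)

4

A longest common subsequence is 1, 10, 14, 12 (length 4); the LCS DP confirms no longer common subsequence exists.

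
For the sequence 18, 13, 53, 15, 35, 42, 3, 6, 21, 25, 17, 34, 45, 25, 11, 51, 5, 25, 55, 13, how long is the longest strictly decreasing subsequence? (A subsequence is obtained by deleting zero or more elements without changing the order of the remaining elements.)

One longest decreasing subsequence is 53, 35, 21, 17, 11, 5 (positions 3,5,9,11,15,17), of length 6; no longer one exists.

6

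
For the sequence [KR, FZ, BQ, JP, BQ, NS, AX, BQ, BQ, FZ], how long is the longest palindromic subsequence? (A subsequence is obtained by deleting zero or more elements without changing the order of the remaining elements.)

Using dp[i][j] = 2 + dp[i+1][j−1] if the ends match, else max(dp[i+1][j], dp[i][j−1]):
dp[1][10] = 7. A witness is FZ BQ BQ AX BQ BQ FZ at positions 2,3,5,7,8,9,10.

7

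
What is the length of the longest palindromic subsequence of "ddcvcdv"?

One longest palindromic subsequence is dcvcd (positions 2,3,4,5,6); it reads the same forward and backward, and the interval DP gives dp[1][7] = 5.

5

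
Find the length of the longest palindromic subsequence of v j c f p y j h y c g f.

One longest palindromic subsequence is fyhyf (positions 4,6,8,9,12); it reads the same forward and backward, and the interval DP gives dp[1][12] = 5.

5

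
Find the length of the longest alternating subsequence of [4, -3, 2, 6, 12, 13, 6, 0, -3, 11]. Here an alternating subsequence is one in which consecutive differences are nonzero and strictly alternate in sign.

Track the best alternating length ending on an up-step vs a down-step at each position: up/down = 1/1, 1/2, 3/2, 3/1, 3/1, 3/1, 3/4, 3/4, 1/4, 5/4.
The maximum over both is 5; one such subsequence is 4, -3, 12, 6, 11.

5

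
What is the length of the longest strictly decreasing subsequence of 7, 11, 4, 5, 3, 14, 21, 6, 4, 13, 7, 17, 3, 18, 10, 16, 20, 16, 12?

4

Let dp[i] be the longest decreasing subsequence ending at position i. Then dp = [1, 1, 2, 2, 3, 1, 1, 2, 3, 2, 3, 2, 4, 2, 3, 3, 2, 3, 4].
The maximum is 4; one witness is 7, 5, 4, 3 at positions 1,4,9,13.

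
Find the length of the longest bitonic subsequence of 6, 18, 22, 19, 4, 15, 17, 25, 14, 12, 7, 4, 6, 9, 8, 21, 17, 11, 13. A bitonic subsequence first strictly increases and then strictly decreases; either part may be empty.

Let inc[i] be the LIS ending at i and dec[i] the longest strictly decreasing subsequence starting at i. inc = [1, 2, 3, 3, 1, 2, 3, 4, 2, 2, 2, 1, 2, 3, 3, 4, 4, 4, 5], dec = [2, 6, 7, 6, 1, 5, 5, 5, 4, 3, 2, 1, 1, 2, 1, 3, 2, 1, 1].
max_i inc[i]+dec[i]−1 = 9, with one witness 6, 18, 22, 19, 17, 14, 12, 9, 8.

9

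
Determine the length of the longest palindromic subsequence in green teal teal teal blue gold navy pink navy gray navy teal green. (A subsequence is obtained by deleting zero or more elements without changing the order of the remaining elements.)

7

One longest palindromic subsequence is green teal navy gray navy teal green (positions 1,2,7,10,11,12,13); it reads the same forward and backward, and the interval DP gives dp[1][13] = 7.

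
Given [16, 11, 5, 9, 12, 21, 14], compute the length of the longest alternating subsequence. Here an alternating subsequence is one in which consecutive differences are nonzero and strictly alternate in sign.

4

Track the best alternating length ending on an up-step vs a down-step at each position: up/down = 1/1, 1/2, 1/2, 3/2, 3/2, 3/1, 3/4.
The maximum over both is 4; one such subsequence is 16, 11, 21, 14.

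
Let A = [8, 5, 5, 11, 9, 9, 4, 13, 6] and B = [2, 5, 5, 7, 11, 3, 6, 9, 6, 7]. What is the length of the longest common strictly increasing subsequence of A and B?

2

A longest common strictly increasing subsequence is 5, 11 (length 2); it appears in order in both A and B, and no longer such subsequence exists.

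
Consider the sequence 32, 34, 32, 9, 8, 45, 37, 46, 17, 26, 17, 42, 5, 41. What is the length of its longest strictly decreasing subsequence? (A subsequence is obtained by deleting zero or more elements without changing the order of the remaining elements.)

Scanning left to right, the best length ending at each element is: 32→1, 34→1, 32→2, 9→3, 8→4, 45→1, 37→2, 46→1, 17→3, 26→3, 17→4, 42→2, 5→5, 41→3.
So the longest decreasing subsequence has length 5, e.g. 34, 32, 9, 8, 5.

5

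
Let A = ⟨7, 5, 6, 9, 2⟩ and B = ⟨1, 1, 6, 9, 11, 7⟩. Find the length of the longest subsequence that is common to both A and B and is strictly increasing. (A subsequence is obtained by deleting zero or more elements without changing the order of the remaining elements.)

2

For each value that appears in both, track the longest common increasing run ending there.
The best achievable length is 2; one witness is 6, 9 (A-positions 3,4, B-positions 3,4).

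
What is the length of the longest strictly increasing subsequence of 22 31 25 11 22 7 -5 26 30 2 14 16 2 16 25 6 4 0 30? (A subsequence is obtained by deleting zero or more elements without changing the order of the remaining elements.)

Scanning left to right, the best length ending at each element is: 22→1, 31→2, 25→2, 11→1, 22→2, 7→1, -5→1, 26→3, 30→4, 2→2, 14→3, 16→4, 2→2, 16→4, 25→5, 6→3, 4→3, 0→2, 30→6.
So the longest increasing subsequence has length 6, e.g. -5, 2, 14, 16, 25, 30.

6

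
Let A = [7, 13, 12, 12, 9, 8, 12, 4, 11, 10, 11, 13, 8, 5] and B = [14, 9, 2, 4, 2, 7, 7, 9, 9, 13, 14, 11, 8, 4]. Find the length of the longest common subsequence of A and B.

4

Backtracking the LCS table gives one alignment: 7 (A1,B7) → 13 (A2,B10) → 8 (A6,B13) → 4 (A8,B14).
So the longest common subsequence has length 4.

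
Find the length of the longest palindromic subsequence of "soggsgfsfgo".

7

Using dp[i][j] = 2 + dp[i+1][j−1] if the ends match, else max(dp[i+1][j], dp[i][j−1]):
dp[1][11] = 7. A witness is ogfsfgo at positions 2,3,7,8,9,10,11.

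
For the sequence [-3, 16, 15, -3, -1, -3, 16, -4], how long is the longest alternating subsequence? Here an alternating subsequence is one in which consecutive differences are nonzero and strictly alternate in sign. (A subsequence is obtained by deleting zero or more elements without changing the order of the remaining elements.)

Track the best alternating length ending on an up-step vs a down-step at each position: up/down = 1/1, 2/1, 2/3, 1/3, 4/3, 1/5, 6/1, 1/7.
The maximum over both is 7; one such subsequence is -3, 16, -3, -1, -3, 16, -4.

7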